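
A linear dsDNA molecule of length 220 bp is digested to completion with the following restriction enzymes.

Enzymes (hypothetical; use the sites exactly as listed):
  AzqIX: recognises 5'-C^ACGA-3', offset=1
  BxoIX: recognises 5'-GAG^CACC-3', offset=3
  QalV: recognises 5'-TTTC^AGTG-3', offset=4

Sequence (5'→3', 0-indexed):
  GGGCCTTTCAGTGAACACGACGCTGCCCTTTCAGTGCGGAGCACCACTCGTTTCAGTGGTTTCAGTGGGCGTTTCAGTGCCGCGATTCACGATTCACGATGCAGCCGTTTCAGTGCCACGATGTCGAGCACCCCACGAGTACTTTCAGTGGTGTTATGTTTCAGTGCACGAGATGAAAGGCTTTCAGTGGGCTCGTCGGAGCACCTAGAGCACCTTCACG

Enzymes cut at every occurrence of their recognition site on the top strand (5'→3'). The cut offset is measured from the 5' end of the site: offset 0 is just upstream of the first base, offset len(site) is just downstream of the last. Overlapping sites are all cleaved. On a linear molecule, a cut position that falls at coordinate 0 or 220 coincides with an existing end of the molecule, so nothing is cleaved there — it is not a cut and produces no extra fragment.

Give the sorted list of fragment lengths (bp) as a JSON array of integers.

[5,6,6,7,7,9,9,9,9,10,11,12,12,13,13,16,16,16,16,18]

Site scan:
  AzqIX CACGA/1: at [15, 87, 94, 116, 133, 166] ⇒ [16, 88, 95, 117, 134, 167]
  BxoIX GAGCACC/3: at [38, 125, 198, 207] ⇒ [41, 128, 201, 210]
  QalV TTTCAGTG/4: at [5, 28, 50, 59, 71, 107, 142, 158, 181] ⇒ [9, 32, 54, 63, 75, 111, 146, 162, 185]

Pooled cuts: [9, 16, 32, 41, 54, 63, 75, 88, 95, 111, 117, 128, 134, 146, 162, 167, 185, 201, 210]

Fragments:
  [0,9): 9 bp
  [9,16): 7 bp
  [16,32): 16 bp
  [32,41): 9 bp
  [41,54): 13 bp
  [54,63): 9 bp
  [63,75): 12 bp
  [75,88): 13 bp
  [88,95): 7 bp
  [95,111): 16 bp
  [111,117): 6 bp
  [117,128): 11 bp
  [128,134): 6 bp
  [134,146): 12 bp
  [146,162): 16 bp
  [162,167): 5 bp
  [167,185): 18 bp
  [185,201): 16 bp
  [201,210): 9 bp
  [210,220): 10 bp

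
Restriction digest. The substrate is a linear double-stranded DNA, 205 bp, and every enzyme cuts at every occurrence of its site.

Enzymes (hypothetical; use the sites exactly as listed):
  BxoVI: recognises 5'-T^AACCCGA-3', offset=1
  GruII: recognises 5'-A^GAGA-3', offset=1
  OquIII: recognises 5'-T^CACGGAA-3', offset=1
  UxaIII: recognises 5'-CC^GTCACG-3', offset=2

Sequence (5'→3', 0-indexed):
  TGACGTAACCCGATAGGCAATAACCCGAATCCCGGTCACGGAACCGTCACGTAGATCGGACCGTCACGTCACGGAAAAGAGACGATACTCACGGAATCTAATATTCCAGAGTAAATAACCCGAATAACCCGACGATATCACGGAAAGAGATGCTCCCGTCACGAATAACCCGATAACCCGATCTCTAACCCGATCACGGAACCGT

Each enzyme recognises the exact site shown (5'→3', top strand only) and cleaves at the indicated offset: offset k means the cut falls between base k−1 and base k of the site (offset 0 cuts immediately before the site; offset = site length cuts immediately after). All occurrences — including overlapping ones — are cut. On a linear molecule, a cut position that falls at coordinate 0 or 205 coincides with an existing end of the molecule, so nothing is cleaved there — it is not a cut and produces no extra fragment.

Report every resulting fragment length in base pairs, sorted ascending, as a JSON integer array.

[6,7,8,8,8,9,9,9,9,11,11,11,12,13,15,15,17,27]

Scan for sites:
  BxoVI (TAACCCGA, off=1): starts [5, 20, 115, 124, 165, 173, 185] → cuts [6, 21, 116, 125, 166, 174, 186]
  GruII (AGAGA, off=1): starts [77, 145] → cuts [78, 146]
  OquIII (TCACGGAA, off=1): starts [35, 68, 88, 137, 193] → cuts [36, 69, 89, 138, 194]
  UxaIII (CCGTCACG, off=2): starts [43, 60, 155] → cuts [45, 62, 157]

All cut coordinates (distinct, sorted): [6, 21, 36, 45, 62, 69, 78, 89, 116, 125, 138, 146, 157, 166, 174, 186, 194]

Fragment lengths:
  [0,6): 6 bp
  [6,21): 15 bp
  [21,36): 15 bp
  [36,45): 9 bp
  [45,62): 17 bp
  [62,69): 7 bp
  [69,78): 9 bp
  [78,89): 11 bp
  [89,116): 27 bp
  [116,125): 9 bp
  [125,138): 13 bp
  [138,146): 8 bp
  [146,157): 11 bp
  [157,166): 9 bp
  [166,174): 8 bp
  [174,186): 12 bp
  [186,194): 8 bp
  [194,205): 11 bp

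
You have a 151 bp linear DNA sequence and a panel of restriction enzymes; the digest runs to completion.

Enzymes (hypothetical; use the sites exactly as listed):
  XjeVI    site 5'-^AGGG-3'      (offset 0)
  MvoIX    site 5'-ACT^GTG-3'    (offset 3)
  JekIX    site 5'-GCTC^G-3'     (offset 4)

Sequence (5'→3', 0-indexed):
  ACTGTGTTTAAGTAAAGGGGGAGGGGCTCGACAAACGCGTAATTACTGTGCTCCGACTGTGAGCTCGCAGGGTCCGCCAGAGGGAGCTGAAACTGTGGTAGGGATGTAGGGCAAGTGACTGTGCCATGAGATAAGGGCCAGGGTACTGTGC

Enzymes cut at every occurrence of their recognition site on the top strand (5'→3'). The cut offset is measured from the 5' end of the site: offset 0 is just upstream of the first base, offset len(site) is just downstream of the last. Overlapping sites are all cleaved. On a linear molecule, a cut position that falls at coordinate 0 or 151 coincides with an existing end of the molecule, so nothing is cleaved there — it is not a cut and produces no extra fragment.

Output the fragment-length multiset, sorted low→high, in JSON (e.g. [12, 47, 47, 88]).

[2,3,4,5,6,6,8,8,8,8,11,12,12,13,13,14,18]

Scan for sites:
  XjeVI AGGG/0: at [15, 21, 68, 80, 99, 107, 133, 139] ⇒ [15, 21, 68, 80, 99, 107, 133, 139]
  MvoIX ACTGTG/3: at [0, 44, 55, 91, 117, 144] ⇒ [3, 47, 58, 94, 120, 147]
  JekIX GCTCG/4: at [25, 62] ⇒ [29, 66]

Pooled cuts: [3, 15, 21, 29, 47, 58, 66, 68, 80, 94, 99, 107, 120, 133, 139, 147]

Fragment lengths:
  [0,3): 3 bp
  [3,15): 12 bp
  [15,21): 6 bp
  [21,29): 8 bp
  [29,47): 18 bp
  [47,58): 11 bp
  [58,66): 8 bp
  [66,68): 2 bp
  [68,80): 12 bp
  [80,94): 14 bp
  [94,99): 5 bp
  [99,107): 8 bp
  [107,120): 13 bp
  [120,133): 13 bp
  [133,139): 6 bp
  [139,147): 8 bp
  [147,151): 4 bp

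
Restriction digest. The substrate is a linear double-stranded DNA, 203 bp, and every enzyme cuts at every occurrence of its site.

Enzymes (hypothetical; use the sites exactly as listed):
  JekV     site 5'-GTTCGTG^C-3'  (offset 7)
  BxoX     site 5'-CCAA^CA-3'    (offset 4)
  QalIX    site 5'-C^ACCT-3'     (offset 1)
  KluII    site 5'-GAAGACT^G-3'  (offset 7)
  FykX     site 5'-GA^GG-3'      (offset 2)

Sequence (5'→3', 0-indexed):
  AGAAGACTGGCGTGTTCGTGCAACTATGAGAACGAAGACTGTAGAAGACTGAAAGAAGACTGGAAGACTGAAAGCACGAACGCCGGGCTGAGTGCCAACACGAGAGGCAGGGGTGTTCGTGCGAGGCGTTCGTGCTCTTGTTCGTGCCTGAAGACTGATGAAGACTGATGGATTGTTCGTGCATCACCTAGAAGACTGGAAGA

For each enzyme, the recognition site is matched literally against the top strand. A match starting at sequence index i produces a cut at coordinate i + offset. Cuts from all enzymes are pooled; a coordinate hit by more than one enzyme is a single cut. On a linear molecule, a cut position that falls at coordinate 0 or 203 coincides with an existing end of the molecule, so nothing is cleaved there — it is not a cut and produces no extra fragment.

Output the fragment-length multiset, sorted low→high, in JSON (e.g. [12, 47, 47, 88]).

Scan for sites:
  JekV (GTTCGTGC, off=7): starts [13, 114, 127, 139, 174] → cuts [20, 121, 134, 146, 181]
  BxoX (CCAACA, off=4): starts [94] → cuts [98]
  QalIX (CACCT, off=1): starts [184] → cuts [185]
  KluII (GAAGACTG, off=7): starts [1, 33, 43, 54, 62, 149, 159, 190] → cuts [8, 40, 50, 61, 69, 156, 166, 197]
  FykX (GAGG, off=2): starts [103, 122] → cuts [105, 124]

Pooled cuts: [8, 20, 40, 50, 61, 69, 98, 105, 121, 124, 134, 146, 156, 166, 181, 185, 197]

Fragments:
  [0,8): 8 bp
  [8,20): 12 bp
  [20,40): 20 bp
  [40,50): 10 bp
  [50,61): 11 bp
  [61,69): 8 bp
  [69,98): 29 bp
  [98,105): 7 bp
  [105,121): 16 bp
  [121,124): 3 bp
  [124,134): 10 bp
  [134,146): 12 bp
  [146,156): 10 bp
  [156,166): 10 bp
  [166,181): 15 bp
  [181,185): 4 bp
  [185,197): 12 bp
  [197,203): 6 bp

[3,4,6,7,8,8,10,10,10,10,11,12,12,12,15,16,20,29]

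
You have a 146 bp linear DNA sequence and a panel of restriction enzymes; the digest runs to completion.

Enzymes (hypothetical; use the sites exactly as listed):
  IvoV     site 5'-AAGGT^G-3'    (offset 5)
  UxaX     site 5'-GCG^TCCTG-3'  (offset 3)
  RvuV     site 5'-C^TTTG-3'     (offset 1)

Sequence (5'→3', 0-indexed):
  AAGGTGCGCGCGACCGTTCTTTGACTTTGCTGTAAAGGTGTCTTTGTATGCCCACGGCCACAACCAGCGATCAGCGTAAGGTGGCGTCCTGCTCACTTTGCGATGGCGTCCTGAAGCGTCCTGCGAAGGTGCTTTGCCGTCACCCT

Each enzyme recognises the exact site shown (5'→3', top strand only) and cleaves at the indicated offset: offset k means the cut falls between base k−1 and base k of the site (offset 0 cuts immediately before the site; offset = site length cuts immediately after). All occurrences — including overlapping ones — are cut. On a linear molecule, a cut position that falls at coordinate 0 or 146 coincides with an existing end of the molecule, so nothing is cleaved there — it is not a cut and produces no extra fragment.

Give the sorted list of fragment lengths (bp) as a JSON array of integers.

[2,3,4,5,6,10,10,12,12,14,14,14,40]

Per-enzyme occurrences:
  IvoV AAGGTG/5: at [0, 34, 77, 125] ⇒ [5, 39, 82, 130]
  UxaX GCGTCCTG/3: at [83, 105, 115] ⇒ [86, 108, 118]
  RvuV CTTTG/1: at [18, 24, 41, 95, 131] ⇒ [19, 25, 42, 96, 132]

Pooled cuts: [5, 19, 25, 39, 42, 82, 86, 96, 108, 118, 130, 132]

Fragment lengths:
  [0,5): 5 bp
  [5,19): 14 bp
  [19,25): 6 bp
  [25,39): 14 bp
  [39,42): 3 bp
  [42,82): 40 bp
  [82,86): 4 bp
  [86,96): 10 bp
  [96,108): 12 bp
  [108,118): 10 bp
  [118,130): 12 bp
  [130,132): 2 bp
  [132,146): 14 bp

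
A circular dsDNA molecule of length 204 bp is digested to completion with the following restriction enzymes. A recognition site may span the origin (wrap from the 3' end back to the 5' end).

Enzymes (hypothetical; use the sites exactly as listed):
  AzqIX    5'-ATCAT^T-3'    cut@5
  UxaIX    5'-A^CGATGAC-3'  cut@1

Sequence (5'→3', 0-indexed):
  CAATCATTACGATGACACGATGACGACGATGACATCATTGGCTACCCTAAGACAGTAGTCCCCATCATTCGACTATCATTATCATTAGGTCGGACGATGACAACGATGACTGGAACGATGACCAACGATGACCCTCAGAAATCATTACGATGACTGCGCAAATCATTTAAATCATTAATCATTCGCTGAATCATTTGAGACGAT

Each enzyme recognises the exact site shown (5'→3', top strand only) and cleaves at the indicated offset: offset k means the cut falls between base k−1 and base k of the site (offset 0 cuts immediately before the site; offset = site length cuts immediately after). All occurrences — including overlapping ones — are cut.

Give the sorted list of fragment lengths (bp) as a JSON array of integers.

[2,2,6,7,8,9,9,9,9,10,11,12,12,12,17,19,20,30]

Site scan:
  AzqIX ATCATT/5: at [2, 33, 63, 74, 80, 140, 161, 170, 177, 189] ⇒ [7, 38, 68, 79, 85, 145, 166, 175, 182, 194]
  UxaIX ACGATGAC/1: at [8, 16, 25, 93, 102, 114, 124, 146] ⇒ [9, 17, 26, 94, 103, 115, 125, 147]

All cut coordinates (distinct, sorted): [7, 9, 17, 26, 38, 68, 79, 85, 94, 103, 115, 125, 145, 147, 166, 175, 182, 194]

Fragments:
  7→9: 2 bp
  9→17: 8 bp
  17→26: 9 bp
  26→38: 12 bp
  38→68: 30 bp
  68→79: 11 bp
  79→85: 6 bp
  85→94: 9 bp
  94→103: 9 bp
  103→115: 12 bp
  115→125: 10 bp
  125→145: 20 bp
  145→147: 2 bp
  147→166: 19 bp
  166→175: 9 bp
  175→182: 7 bp
  182→194: 12 bp
  194→7 (wrap): 204-194+7 = 17 bp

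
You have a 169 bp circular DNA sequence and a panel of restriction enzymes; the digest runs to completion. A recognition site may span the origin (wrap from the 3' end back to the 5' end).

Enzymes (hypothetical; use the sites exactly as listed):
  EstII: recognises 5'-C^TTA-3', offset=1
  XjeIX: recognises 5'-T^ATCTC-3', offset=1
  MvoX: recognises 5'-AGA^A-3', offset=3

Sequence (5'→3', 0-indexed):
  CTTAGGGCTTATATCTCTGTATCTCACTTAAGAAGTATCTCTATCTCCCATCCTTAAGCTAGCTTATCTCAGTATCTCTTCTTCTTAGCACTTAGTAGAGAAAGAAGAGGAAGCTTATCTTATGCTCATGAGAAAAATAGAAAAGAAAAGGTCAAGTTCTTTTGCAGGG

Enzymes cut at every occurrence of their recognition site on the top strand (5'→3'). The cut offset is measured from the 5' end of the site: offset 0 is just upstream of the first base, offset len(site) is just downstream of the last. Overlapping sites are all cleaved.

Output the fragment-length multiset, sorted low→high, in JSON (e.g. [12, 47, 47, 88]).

Site scan:
  EstII (CTTA, off=1): starts [0, 7, 26, 52, 62, 83, 90, 113, 118] → cuts [1, 8, 27, 53, 63, 84, 91, 114, 119]
  XjeIX (TATCTC, off=1): starts [11, 19, 35, 41, 64, 72] → cuts [12, 20, 36, 42, 65, 73]
  MvoX (AGAA, off=3): starts [30, 98, 102, 130, 138, 143] → cuts [33, 101, 105, 133, 141, 146]

All cut coordinates (distinct, sorted): [1, 8, 12, 20, 27, 33, 36, 42, 53, 63, 65, 73, 84, 91, 101, 105, 114, 119, 133, 141, 146]

Fragment lengths:
  1→8: 7 bp
  8→12: 4 bp
  12→20: 8 bp
  20→27: 7 bp
  27→33: 6 bp
  33→36: 3 bp
  36→42: 6 bp
  42→53: 11 bp
  53→63: 10 bp
  63→65: 2 bp
  65→73: 8 bp
  73→84: 11 bp
  84→91: 7 bp
  91→101: 10 bp
  101→105: 4 bp
  105→114: 9 bp
  114→119: 5 bp
  119→133: 14 bp
  133→141: 8 bp
  141→146: 5 bp
  146→1 (wrap): 169-146+1 = 24 bp

[2,3,4,4,5,5,6,6,7,7,7,8,8,8,9,10,10,11,11,14,24]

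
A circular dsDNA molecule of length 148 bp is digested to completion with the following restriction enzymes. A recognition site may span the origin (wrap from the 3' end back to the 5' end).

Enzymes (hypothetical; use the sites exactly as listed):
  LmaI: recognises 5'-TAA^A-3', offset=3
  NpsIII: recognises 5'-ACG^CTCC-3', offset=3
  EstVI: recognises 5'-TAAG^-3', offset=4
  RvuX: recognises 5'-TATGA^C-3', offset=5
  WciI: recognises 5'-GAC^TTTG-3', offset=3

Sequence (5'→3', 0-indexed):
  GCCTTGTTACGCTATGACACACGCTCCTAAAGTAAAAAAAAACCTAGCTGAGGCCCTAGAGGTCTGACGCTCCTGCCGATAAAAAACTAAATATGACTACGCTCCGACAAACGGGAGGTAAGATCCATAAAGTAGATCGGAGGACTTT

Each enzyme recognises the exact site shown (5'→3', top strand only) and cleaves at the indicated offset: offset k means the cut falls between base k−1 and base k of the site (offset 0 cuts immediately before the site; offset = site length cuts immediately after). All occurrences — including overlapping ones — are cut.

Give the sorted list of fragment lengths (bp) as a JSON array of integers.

[5,5,6,6,7,8,8,13,15,20,21,34]

Scan for sites:
  LmaI (TAAA, off=3): starts [27, 32, 79, 87, 127] → cuts [30, 35, 82, 90, 130]
  NpsIII (ACGCTCC, off=3): starts [20, 66, 98] → cuts [23, 69, 101]
  EstVI (TAAG, off=4): starts [118] → cuts [122]
  RvuX (TATGAC, off=5): starts [12, 91] → cuts [17, 96]
  WciI (GACTTTG, off=3): starts [142] → cuts [145]

All cut coordinates (distinct, sorted): [17, 23, 30, 35, 69, 82, 90, 96, 101, 122, 130, 145]

Fragments:
  17→23: 6 bp
  23→30: 7 bp
  30→35: 5 bp
  35→69: 34 bp
  69→82: 13 bp
  82→90: 8 bp
  90→96: 6 bp
  96→101: 5 bp
  101→122: 21 bp
  122→130: 8 bp
  130→145: 15 bp
  145→17 (wrap): 148-145+17 = 20 bp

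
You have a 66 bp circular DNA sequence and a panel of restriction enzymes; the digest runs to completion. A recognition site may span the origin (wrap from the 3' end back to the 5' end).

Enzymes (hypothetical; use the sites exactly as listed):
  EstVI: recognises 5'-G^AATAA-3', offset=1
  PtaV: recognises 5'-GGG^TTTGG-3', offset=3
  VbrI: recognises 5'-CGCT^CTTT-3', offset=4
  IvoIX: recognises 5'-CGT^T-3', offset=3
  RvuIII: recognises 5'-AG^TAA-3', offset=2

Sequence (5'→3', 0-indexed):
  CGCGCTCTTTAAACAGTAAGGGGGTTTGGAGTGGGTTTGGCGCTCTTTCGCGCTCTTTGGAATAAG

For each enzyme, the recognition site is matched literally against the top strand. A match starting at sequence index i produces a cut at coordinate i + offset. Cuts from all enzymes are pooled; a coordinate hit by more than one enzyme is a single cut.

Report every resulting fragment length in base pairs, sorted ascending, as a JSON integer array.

[6,8,9,10,10,11,12]

Scan for sites:
  EstVI GAATAA/1: at [59] ⇒ [60]
  PtaV GGGTTTGG/3: at [21, 32] ⇒ [24, 35]
  VbrI CGCTCTTT/4: at [2, 40, 50] ⇒ [6, 44, 54]
  IvoIX (CGTT, off=3): no sites
  RvuIII AGTAA/2: at [14] ⇒ [16]

All cut coordinates (distinct, sorted): [6, 16, 24, 35, 44, 54, 60]

Fragment lengths:
  6→16: 10 bp
  16→24: 8 bp
  24→35: 11 bp
  35→44: 9 bp
  44→54: 10 bp
  54→60: 6 bp
  60→6 (wrap): 66-60+6 = 12 bp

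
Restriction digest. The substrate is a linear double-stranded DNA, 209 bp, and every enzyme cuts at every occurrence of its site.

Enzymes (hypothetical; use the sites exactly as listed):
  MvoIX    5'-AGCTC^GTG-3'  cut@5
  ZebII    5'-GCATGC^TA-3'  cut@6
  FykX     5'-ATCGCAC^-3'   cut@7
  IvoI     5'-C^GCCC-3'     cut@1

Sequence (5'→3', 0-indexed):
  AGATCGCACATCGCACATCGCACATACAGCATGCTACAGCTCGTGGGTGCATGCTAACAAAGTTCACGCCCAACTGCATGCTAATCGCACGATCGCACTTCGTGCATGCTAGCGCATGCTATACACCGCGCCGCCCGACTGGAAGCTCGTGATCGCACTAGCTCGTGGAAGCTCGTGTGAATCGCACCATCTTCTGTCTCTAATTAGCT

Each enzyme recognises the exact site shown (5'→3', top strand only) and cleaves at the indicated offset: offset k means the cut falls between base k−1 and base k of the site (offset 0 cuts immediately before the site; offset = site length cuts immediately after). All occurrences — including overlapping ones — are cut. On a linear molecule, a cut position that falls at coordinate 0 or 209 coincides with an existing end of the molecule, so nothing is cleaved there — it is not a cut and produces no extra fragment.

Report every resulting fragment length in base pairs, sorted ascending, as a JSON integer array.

[6,7,7,8,8,9,9,10,10,10,11,11,12,13,13,13,14,16,22]

Site scan:
  MvoIX (AGCTCGTG, off=5): starts [37, 143, 159, 169] → cuts [42, 148, 164, 174]
  ZebII (GCATGCTA, off=6): starts [28, 48, 75, 103, 113] → cuts [34, 54, 81, 109, 119]
  FykX (ATCGCAC, off=7): starts [2, 9, 16, 83, 91, 151, 180] → cuts [9, 16, 23, 90, 98, 158, 187]
  IvoI (CGCCC, off=1): starts [66, 131] → cuts [67, 132]

Pooled cuts: [9, 16, 23, 34, 42, 54, 67, 81, 90, 98, 109, 119, 132, 148, 158, 164, 174, 187]

Fragments:
  [0,9): 9 bp
  [9,16): 7 bp
  [16,23): 7 bp
  [23,34): 11 bp
  [34,42): 8 bp
  [42,54): 12 bp
  [54,67): 13 bp
  [67,81): 14 bp
  [81,90): 9 bp
  [90,98): 8 bp
  [98,109): 11 bp
  [109,119): 10 bp
  [119,132): 13 bp
  [132,148): 16 bp
  [148,158): 10 bp
  [158,164): 6 bp
  [164,174): 10 bp
  [174,187): 13 bp
  [187,209): 22 bp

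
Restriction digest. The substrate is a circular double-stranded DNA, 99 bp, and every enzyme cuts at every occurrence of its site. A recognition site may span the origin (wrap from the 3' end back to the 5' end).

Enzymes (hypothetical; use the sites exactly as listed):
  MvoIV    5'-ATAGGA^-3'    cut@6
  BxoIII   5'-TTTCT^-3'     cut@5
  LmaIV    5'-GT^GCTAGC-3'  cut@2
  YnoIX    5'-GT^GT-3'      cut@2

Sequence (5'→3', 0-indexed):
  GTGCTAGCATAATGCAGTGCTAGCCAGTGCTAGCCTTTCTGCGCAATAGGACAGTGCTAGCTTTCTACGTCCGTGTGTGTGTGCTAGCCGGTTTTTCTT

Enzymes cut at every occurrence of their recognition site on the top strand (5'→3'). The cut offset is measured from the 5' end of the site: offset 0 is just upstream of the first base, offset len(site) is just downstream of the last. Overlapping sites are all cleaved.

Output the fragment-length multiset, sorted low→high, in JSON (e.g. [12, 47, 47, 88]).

[2,2,2,2,3,4,8,10,11,11,12,16,16]

Scan for sites:
  MvoIV (ATAGGA, off=6): starts [45] → cuts [51]
  BxoIII (TTTCT, off=5): starts [35, 61, 93] → cuts [40, 66, 98]
  LmaIV (GTGCTAGC, off=2): starts [0, 16, 26, 53, 80] → cuts [2, 18, 28, 55, 82]
  YnoIX (GTGT, off=2): starts [72, 74, 76, 78] → cuts [74, 76, 78, 80]

All cut coordinates (distinct, sorted): [2, 18, 28, 40, 51, 55, 66, 74, 76, 78, 80, 82, 98]

Fragments:
  2→18: 16 bp
  18→28: 10 bp
  28→40: 12 bp
  40→51: 11 bp
  51→55: 4 bp
  55→66: 11 bp
  66→74: 8 bp
  74→76: 2 bp
  76→78: 2 bp
  78→80: 2 bp
  80→82: 2 bp
  82→98: 16 bp
  98→2 (wrap): 99-98+2 = 3 bp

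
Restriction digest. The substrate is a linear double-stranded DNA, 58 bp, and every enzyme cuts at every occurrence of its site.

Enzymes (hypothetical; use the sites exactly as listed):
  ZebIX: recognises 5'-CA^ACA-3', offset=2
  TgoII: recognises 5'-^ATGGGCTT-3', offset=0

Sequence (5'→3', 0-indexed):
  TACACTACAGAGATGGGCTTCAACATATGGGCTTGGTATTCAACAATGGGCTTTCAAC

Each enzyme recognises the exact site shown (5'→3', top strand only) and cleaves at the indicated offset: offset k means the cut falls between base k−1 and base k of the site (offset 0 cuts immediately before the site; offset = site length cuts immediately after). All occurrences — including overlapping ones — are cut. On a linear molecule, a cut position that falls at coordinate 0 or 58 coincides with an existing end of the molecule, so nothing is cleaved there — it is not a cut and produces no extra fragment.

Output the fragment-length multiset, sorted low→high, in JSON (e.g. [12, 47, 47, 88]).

Site scan:
  ZebIX CAACA/2: at [20, 40] ⇒ [22, 42]
  TgoII ATGGGCTT/0: at [12, 26, 45] ⇒ [12, 26, 45]

Pooled cuts: [12, 22, 26, 42, 45]

Fragments:
  [0,12): 12 bp
  [12,22): 10 bp
  [22,26): 4 bp
  [26,42): 16 bp
  [42,45): 3 bp
  [45,58): 13 bp

[3,4,10,12,13,16]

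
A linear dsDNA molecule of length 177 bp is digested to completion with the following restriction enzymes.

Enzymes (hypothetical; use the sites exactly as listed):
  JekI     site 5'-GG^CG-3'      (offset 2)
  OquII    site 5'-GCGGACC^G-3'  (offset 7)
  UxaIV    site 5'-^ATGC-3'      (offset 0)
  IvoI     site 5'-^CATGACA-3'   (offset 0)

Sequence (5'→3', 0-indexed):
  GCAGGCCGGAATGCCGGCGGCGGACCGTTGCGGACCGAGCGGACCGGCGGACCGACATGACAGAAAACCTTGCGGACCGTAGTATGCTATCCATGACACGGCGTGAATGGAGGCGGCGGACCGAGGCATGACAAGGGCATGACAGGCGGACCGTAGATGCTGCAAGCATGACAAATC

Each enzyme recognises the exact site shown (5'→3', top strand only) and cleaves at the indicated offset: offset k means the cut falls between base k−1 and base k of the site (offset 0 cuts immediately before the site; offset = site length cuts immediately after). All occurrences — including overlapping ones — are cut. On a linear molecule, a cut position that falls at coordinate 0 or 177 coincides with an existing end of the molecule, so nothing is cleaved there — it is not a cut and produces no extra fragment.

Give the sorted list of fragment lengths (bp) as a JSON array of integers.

Scan for sites:
  JekI GGCG/2: at [15, 18, 45, 99, 111, 114, 144] ⇒ [17, 20, 47, 101, 113, 116, 146]
  OquII GCGGACCG/7: at [19, 29, 38, 46, 71, 115, 145] ⇒ [26, 36, 45, 53, 78, 122, 152]
  UxaIV ATGC/0: at [10, 83, 156] ⇒ [10, 83, 156]
  IvoI CATGACA/0: at [55, 91, 126, 137, 166] ⇒ [55, 91, 126, 137, 166]

Pooled cuts: [10, 17, 20, 26, 36, 45, 47, 53, 55, 78, 83, 91, 101, 113, 116, 122, 126, 137, 146, 152, 156, 166]

Fragment lengths:
  [0,10): 10 bp
  [10,17): 7 bp
  [17,20): 3 bp
  [20,26): 6 bp
  [26,36): 10 bp
  [36,45): 9 bp
  [45,47): 2 bp
  [47,53): 6 bp
  [53,55): 2 bp
  [55,78): 23 bp
  [78,83): 5 bp
  [83,91): 8 bp
  [91,101): 10 bp
  [101,113): 12 bp
  [113,116): 3 bp
  [116,122): 6 bp
  [122,126): 4 bp
  [126,137): 11 bp
  [137,146): 9 bp
  [146,152): 6 bp
  [152,156): 4 bp
  [156,166): 10 bp
  [166,177): 11 bp

[2,2,3,3,4,4,5,6,6,6,6,7,8,9,9,10,10,10,10,11,11,12,23]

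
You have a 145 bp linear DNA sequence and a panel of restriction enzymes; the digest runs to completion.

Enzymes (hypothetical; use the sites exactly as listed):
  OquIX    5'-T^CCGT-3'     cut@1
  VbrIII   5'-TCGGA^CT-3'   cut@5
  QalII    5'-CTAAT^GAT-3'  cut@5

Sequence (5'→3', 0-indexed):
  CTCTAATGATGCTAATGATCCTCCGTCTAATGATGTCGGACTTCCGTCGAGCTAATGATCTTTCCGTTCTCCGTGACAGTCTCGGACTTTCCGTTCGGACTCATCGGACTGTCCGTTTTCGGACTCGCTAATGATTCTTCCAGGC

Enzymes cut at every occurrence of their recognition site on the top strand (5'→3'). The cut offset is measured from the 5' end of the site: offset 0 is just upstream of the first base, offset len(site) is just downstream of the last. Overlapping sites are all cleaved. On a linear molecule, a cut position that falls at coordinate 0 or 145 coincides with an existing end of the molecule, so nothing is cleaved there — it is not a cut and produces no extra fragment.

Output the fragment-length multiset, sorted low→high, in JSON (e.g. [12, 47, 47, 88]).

Site scan:
  OquIX TCCGT/1: at [21, 42, 62, 69, 89, 111] ⇒ [22, 43, 63, 70, 90, 112]
  VbrIII TCGGACT/5: at [35, 81, 94, 103, 118] ⇒ [40, 86, 99, 108, 123]
  QalII CTAATGAT/5: at [2, 11, 26, 51, 127] ⇒ [7, 16, 31, 56, 132]

Pooled cuts: [7, 16, 22, 31, 40, 43, 56, 63, 70, 86, 90, 99, 108, 112, 123, 132]

Fragment lengths:
  [0,7): 7 bp
  [7,16): 9 bp
  [16,22): 6 bp
  [22,31): 9 bp
  [31,40): 9 bp
  [40,43): 3 bp
  [43,56): 13 bp
  [56,63): 7 bp
  [63,70): 7 bp
  [70,86): 16 bp
  [86,90): 4 bp
  [90,99): 9 bp
  [99,108): 9 bp
  [108,112): 4 bp
  [112,123): 11 bp
  [123,132): 9 bp
  [132,145): 13 bp

[3,4,4,6,7,7,7,9,9,9,9,9,9,11,13,13,16]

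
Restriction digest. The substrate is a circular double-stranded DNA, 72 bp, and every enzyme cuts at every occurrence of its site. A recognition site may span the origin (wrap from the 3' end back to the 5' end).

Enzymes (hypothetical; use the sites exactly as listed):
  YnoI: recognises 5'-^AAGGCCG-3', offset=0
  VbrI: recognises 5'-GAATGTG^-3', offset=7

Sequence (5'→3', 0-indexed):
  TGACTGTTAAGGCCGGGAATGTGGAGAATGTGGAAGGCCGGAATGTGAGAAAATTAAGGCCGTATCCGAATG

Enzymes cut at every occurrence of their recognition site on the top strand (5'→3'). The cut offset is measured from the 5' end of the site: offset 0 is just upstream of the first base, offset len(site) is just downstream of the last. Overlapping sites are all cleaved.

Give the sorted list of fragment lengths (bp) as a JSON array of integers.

[1,6,8,9,14,15,19]

Site scan:
  YnoI AAGGCCG/0: at [8, 33, 55] ⇒ [8, 33, 55]
  VbrI GAATGTG/7: at [16, 25, 40, 67] ⇒ [2, 23, 32, 47]

All cut coordinates (distinct, sorted): [2, 8, 23, 32, 33, 47, 55]

Fragments:
  2→8: 6 bp
  8→23: 15 bp
  23→32: 9 bp
  32→33: 1 bp
  33→47: 14 bp
  47→55: 8 bp
  55→2 (wrap): 72-55+2 = 19 bp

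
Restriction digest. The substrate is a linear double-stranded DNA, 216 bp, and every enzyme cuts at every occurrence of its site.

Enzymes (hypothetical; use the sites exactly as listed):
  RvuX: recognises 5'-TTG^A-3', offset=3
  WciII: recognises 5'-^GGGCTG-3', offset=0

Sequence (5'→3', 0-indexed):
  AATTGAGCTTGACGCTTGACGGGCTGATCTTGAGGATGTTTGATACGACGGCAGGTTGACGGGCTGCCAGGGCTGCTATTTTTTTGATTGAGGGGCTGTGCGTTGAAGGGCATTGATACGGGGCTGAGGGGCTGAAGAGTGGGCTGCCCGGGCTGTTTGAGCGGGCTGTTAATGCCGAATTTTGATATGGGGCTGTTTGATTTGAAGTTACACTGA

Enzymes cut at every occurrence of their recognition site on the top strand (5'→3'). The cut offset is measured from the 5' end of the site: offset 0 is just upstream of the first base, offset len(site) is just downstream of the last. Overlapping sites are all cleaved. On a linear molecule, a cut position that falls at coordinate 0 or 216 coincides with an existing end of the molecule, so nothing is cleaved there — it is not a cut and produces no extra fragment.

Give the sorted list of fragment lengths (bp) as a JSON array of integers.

Scan for sites:
  RvuX (TTGA, off=3): starts [2, 8, 15, 29, 39, 55, 83, 87, 102, 112, 156, 181, 196, 201] → cuts [5, 11, 18, 32, 42, 58, 86, 90, 105, 115, 159, 184, 199, 204]
  WciII (GGGCTG, off=0): starts [20, 60, 69, 92, 120, 128, 140, 149, 162, 189] → cuts [20, 60, 69, 92, 120, 128, 140, 149, 162, 189]

All cut coordinates (distinct, sorted): [5, 11, 18, 20, 32, 42, 58, 60, 69, 86, 90, 92, 105, 115, 120, 128, 140, 149, 159, 162, 184, 189, 199, 204]

Fragments:
  [0,5): 5 bp
  [5,11): 6 bp
  [11,18): 7 bp
  [18,20): 2 bp
  [20,32): 12 bp
  [32,42): 10 bp
  [42,58): 16 bp
  [58,60): 2 bp
  [60,69): 9 bp
  [69,86): 17 bp
  [86,90): 4 bp
  [90,92): 2 bp
  [92,105): 13 bp
  [105,115): 10 bp
  [115,120): 5 bp
  [120,128): 8 bp
  [128,140): 12 bp
  [140,149): 9 bp
  [149,159): 10 bp
  [159,162): 3 bp
  [162,184): 22 bp
  [184,189): 5 bp
  [189,199): 10 bp
  [199,204): 5 bp
  [204,216): 12 bp

[2,2,2,3,4,5,5,5,5,6,7,8,9,9,10,10,10,10,12,12,12,13,16,17,22]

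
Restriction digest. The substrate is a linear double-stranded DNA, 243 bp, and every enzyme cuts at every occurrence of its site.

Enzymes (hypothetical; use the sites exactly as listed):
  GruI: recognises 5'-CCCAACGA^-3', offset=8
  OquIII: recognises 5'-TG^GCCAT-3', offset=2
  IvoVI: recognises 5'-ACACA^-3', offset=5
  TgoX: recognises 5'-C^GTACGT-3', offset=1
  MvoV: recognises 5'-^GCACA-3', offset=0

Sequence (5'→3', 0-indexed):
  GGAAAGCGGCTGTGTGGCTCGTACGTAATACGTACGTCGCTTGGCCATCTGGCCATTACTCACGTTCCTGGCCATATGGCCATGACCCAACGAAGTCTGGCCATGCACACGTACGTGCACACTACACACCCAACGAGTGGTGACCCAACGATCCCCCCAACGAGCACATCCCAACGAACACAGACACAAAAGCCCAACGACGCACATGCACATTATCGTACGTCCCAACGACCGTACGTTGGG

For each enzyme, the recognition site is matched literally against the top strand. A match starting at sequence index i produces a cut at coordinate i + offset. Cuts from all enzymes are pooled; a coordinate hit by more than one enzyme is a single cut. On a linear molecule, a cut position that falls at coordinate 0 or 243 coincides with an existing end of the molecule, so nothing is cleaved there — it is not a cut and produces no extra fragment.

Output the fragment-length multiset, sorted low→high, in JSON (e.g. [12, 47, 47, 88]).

Scan for sites:
  GruI CCCAACGA/8: at [85, 128, 143, 155, 169, 192, 223] ⇒ [93, 136, 151, 163, 177, 200, 231]
  OquIII TGGCCAT/2: at [41, 49, 68, 76, 97] ⇒ [43, 51, 70, 78, 99]
  IvoVI ACACA/5: at [123, 177, 183] ⇒ [128, 182, 188]
  TgoX CGTACGT/1: at [19, 30, 109, 216, 232] ⇒ [20, 31, 110, 217, 233]
  MvoV GCACA/0: at [104, 116, 163, 201, 207] ⇒ [104, 116, 163, 201, 207]

All cut coordinates (distinct, sorted): [20, 31, 43, 51, 70, 78, 93, 99, 104, 110, 116, 128, 136, 151, 163, 177, 182, 188, 200, 201, 207, 217, 231, 233]

Fragment lengths:
  [0,20): 20 bp
  [20,31): 11 bp
  [31,43): 12 bp
  [43,51): 8 bp
  [51,70): 19 bp
  [70,78): 8 bp
  [78,93): 15 bp
  [93,99): 6 bp
  [99,104): 5 bp
  [104,110): 6 bp
  [110,116): 6 bp
  [116,128): 12 bp
  [128,136): 8 bp
  [136,151): 15 bp
  [151,163): 12 bp
  [163,177): 14 bp
  [177,182): 5 bp
  [182,188): 6 bp
  [188,200): 12 bp
  [200,201): 1 bp
  [201,207): 6 bp
  [207,217): 10 bp
  [217,231): 14 bp
  [231,233): 2 bp
  [233,243): 10 bp

[1,2,5,5,6,6,6,6,6,8,8,8,10,10,11,12,12,12,12,14,14,15,15,19,20]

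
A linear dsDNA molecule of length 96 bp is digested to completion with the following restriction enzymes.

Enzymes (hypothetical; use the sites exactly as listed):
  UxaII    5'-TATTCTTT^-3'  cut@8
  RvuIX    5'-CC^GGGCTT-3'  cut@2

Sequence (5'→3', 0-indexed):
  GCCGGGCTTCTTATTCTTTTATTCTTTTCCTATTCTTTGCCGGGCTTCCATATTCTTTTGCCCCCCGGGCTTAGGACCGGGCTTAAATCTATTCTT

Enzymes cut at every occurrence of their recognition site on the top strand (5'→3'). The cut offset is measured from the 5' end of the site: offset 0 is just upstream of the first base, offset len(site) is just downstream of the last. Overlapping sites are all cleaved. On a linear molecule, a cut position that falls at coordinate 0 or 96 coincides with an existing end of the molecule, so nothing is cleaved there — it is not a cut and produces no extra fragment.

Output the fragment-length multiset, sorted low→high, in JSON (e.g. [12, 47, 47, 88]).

Scan for sites:
  UxaII (TATTCTTT, off=8): starts [11, 19, 30, 50] → cuts [19, 27, 38, 58]
  RvuIX (CCGGGCTT, off=2): starts [1, 39, 64, 76] → cuts [3, 41, 66, 78]

All cut coordinates (distinct, sorted): [3, 19, 27, 38, 41, 58, 66, 78]

Fragment lengths:
  [0,3): 3 bp
  [3,19): 16 bp
  [19,27): 8 bp
  [27,38): 11 bp
  [38,41): 3 bp
  [41,58): 17 bp
  [58,66): 8 bp
  [66,78): 12 bp
  [78,96): 18 bp

[3,3,8,8,11,12,16,17,18]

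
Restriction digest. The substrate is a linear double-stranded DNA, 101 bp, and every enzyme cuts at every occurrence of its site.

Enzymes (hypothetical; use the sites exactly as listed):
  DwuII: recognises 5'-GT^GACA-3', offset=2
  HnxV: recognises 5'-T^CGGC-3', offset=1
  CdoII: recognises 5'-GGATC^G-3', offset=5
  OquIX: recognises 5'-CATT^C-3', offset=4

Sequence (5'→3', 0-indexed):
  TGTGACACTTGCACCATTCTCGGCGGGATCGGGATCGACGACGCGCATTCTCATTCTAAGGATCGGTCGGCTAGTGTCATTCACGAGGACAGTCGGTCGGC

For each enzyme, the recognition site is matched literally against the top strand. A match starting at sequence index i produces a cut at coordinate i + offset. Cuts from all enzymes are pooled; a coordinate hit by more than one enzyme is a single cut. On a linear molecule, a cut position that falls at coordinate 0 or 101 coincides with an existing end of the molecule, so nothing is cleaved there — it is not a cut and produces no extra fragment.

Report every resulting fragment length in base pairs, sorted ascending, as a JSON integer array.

[2,3,3,4,6,6,9,10,13,14,15,16]

Site scan:
  DwuII (GTGACA, off=2): starts [1] → cuts [3]
  HnxV (TCGGC, off=1): starts [19, 66, 96] → cuts [20, 67, 97]
  CdoII (GGATCG, off=5): starts [25, 31, 59] → cuts [30, 36, 64]
  OquIX (CATTC, off=4): starts [14, 45, 51, 77] → cuts [18, 49, 55, 81]

All cut coordinates (distinct, sorted): [3, 18, 20, 30, 36, 49, 55, 64, 67, 81, 97]

Fragments:
  [0,3): 3 bp
  [3,18): 15 bp
  [18,20): 2 bp
  [20,30): 10 bp
  [30,36): 6 bp
  [36,49): 13 bp
  [49,55): 6 bp
  [55,64): 9 bp
  [64,67): 3 bp
  [67,81): 14 bp
  [81,97): 16 bp
  [97,101): 4 bp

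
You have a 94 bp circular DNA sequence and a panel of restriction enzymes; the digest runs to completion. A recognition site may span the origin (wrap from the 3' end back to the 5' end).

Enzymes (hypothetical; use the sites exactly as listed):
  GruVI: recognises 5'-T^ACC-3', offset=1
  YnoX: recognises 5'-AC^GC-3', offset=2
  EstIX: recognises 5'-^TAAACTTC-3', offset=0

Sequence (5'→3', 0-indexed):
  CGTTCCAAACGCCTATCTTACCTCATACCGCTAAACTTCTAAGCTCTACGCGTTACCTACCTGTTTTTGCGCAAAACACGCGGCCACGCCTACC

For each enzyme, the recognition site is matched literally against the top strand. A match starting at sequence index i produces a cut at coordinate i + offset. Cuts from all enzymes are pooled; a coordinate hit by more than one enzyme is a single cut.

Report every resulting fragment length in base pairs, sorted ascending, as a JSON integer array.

Per-enzyme occurrences:
  GruVI TACC/1: at [18, 25, 53, 57, 90] ⇒ [19, 26, 54, 58, 91]
  YnoX ACGC/2: at [8, 47, 77, 85] ⇒ [10, 49, 79, 87]
  EstIX TAAACTTC/0: at [31] ⇒ [31]

Pooled cuts: [10, 19, 26, 31, 49, 54, 58, 79, 87, 91]

Fragment lengths:
  10→19: 9 bp
  19→26: 7 bp
  26→31: 5 bp
  31→49: 18 bp
  49→54: 5 bp
  54→58: 4 bp
  58→79: 21 bp
  79→87: 8 bp
  87→91: 4 bp
  91→10 (wrap): 94-91+10 = 13 bp

[4,4,5,5,7,8,9,13,18,21]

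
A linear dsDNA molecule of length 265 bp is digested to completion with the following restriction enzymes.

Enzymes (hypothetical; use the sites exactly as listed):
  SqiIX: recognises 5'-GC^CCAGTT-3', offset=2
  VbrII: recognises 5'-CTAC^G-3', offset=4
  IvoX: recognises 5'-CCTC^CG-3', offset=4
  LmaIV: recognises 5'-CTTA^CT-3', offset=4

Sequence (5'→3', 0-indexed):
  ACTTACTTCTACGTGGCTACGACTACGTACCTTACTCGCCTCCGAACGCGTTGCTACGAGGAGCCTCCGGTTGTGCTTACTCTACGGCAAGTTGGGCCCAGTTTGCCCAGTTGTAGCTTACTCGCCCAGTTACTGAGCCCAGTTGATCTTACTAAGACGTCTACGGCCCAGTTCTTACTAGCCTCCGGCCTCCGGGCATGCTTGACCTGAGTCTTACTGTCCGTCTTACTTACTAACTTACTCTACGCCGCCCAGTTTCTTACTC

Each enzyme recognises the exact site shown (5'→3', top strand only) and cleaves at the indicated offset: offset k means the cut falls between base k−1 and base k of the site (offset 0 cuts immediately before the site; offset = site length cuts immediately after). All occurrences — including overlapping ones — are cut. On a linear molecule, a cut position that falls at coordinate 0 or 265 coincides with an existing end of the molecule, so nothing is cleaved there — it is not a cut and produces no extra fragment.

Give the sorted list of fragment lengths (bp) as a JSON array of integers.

Site scan:
  SqiIX GCCCAGTT/2: at [95, 104, 123, 136, 165, 249] ⇒ [97, 106, 125, 138, 167, 251]
  VbrII CTACG/4: at [8, 16, 22, 53, 81, 160, 242] ⇒ [12, 20, 26, 57, 85, 164, 246]
  IvoX CCTCCG/4: at [38, 63, 181, 188] ⇒ [42, 67, 185, 192]
  LmaIV CTTACT/4: at [1, 30, 75, 116, 147, 173, 212, 224, 228, 236, 258] ⇒ [5, 34, 79, 120, 151, 177, 216, 228, 232, 240, 262]

All cut coordinates (distinct, sorted): [5, 12, 20, 26, 34, 42, 57, 67, 79, 85, 97, 106, 120, 125, 138, 151, 164, 167, 177, 185, 192, 216, 228, 232, 240, 246, 251, 262]

Fragments:
  [0,5): 5 bp
  [5,12): 7 bp
  [12,20): 8 bp
  [20,26): 6 bp
  [26,34): 8 bp
  [34,42): 8 bp
  [42,57): 15 bp
  [57,67): 10 bp
  [67,79): 12 bp
  [79,85): 6 bp
  [85,97): 12 bp
  [97,106): 9 bp
  [106,120): 14 bp
  [120,125): 5 bp
  [125,138): 13 bp
  [138,151): 13 bp
  [151,164): 13 bp
  [164,167): 3 bp
  [167,177): 10 bp
  [177,185): 8 bp
  [185,192): 7 bp
  [192,216): 24 bp
  [216,228): 12 bp
  [228,232): 4 bp
  [232,240): 8 bp
  [240,246): 6 bp
  [246,251): 5 bp
  [251,262): 11 bp
  [262,265): 3 bp

[3,3,4,5,5,5,6,6,6,7,7,8,8,8,8,8,9,10,10,11,12,12,12,13,13,13,14,15,24]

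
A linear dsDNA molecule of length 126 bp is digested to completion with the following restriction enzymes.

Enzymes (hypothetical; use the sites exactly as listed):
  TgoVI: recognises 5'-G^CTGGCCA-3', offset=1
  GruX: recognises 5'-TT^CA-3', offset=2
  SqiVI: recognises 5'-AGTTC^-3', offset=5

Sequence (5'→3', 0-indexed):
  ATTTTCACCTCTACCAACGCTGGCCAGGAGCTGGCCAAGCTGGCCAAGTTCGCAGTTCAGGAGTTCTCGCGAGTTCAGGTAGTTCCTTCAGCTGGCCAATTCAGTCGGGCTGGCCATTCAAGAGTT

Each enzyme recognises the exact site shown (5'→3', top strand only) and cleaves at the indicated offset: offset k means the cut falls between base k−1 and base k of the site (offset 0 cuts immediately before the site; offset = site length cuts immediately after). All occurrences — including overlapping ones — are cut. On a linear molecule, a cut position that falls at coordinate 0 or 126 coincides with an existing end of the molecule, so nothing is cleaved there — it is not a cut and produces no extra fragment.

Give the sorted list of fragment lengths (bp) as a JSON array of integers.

Per-enzyme occurrences:
  TgoVI GCTGGCCA/1: at [18, 29, 38, 90, 108] ⇒ [19, 30, 39, 91, 109]
  GruX TTCA/2: at [3, 55, 73, 86, 99, 116] ⇒ [5, 57, 75, 88, 101, 118]
  SqiVI AGTTC/5: at [46, 53, 61, 71, 80] ⇒ [51, 58, 66, 76, 85]

All cut coordinates (distinct, sorted): [5, 19, 30, 39, 51, 57, 58, 66, 75, 76, 85, 88, 91, 101, 109, 118]

Fragment lengths:
  [0,5): 5 bp
  [5,19): 14 bp
  [19,30): 11 bp
  [30,39): 9 bp
  [39,51): 12 bp
  [51,57): 6 bp
  [57,58): 1 bp
  [58,66): 8 bp
  [66,75): 9 bp
  [75,76): 1 bp
  [76,85): 9 bp
  [85,88): 3 bp
  [88,91): 3 bp
  [91,101): 10 bp
  [101,109): 8 bp
  [109,118): 9 bp
  [118,126): 8 bp

[1,1,3,3,5,6,8,8,8,9,9,9,9,10,11,12,14]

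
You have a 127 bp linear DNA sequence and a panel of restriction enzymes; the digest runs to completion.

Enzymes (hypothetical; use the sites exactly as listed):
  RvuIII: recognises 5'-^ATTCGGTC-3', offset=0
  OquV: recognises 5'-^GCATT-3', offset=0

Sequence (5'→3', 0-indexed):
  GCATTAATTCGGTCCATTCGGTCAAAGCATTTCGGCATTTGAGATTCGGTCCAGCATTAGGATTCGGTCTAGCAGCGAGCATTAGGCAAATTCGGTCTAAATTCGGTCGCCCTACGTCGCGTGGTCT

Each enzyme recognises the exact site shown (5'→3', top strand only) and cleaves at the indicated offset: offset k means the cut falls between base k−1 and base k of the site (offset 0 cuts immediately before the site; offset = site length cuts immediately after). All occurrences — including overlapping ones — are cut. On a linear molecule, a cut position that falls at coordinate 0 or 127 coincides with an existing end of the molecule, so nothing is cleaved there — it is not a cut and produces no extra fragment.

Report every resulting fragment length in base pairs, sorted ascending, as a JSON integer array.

[6,8,8,9,9,10,11,11,11,17,27]

Per-enzyme occurrences:
  RvuIII ATTCGGTC/0: at [6, 15, 43, 61, 89, 100] ⇒ [6, 15, 43, 61, 89, 100]
  OquV GCATT/0: at [0, 26, 34, 53, 78] ⇒ [26, 34, 53, 78] (position 0 is a terminus of the linear molecule — no cut)

Pooled cuts: [6, 15, 26, 34, 43, 53, 61, 78, 89, 100]

Fragment lengths:
  [0,6): 6 bp
  [6,15): 9 bp
  [15,26): 11 bp
  [26,34): 8 bp
  [34,43): 9 bp
  [43,53): 10 bp
  [53,61): 8 bp
  [61,78): 17 bp
  [78,89): 11 bp
  [89,100): 11 bp
  [100,127): 27 bp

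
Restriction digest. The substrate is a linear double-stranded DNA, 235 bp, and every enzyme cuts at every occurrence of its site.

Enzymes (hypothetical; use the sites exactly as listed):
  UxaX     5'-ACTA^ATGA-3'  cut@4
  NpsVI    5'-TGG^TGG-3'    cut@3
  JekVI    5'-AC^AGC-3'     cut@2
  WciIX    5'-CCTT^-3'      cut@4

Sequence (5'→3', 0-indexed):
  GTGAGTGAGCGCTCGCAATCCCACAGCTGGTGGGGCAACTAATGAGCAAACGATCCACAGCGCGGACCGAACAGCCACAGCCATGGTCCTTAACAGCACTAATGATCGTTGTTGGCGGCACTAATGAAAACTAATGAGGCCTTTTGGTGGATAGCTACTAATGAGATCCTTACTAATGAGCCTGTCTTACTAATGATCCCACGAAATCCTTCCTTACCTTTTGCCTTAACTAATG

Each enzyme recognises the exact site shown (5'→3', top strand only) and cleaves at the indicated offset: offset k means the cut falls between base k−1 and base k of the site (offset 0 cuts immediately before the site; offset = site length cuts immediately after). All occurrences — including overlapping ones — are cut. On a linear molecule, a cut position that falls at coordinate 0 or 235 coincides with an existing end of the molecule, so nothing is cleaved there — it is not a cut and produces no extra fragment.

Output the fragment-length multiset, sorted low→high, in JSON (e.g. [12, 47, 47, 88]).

Site scan:
  UxaX ACTAATGA/4: at [37, 97, 119, 129, 156, 171, 188] ⇒ [41, 101, 123, 133, 160, 175, 192]
  NpsVI TGGTGG/3: at [27, 144] ⇒ [30, 147]
  JekVI ACAGC/2: at [22, 56, 70, 76, 92] ⇒ [24, 58, 72, 78, 94]
  WciIX CCTT/4: at [87, 139, 167, 207, 211, 216, 223] ⇒ [91, 143, 171, 211, 215, 220, 227]

All cut coordinates (distinct, sorted): [24, 30, 41, 58, 72, 78, 91, 94, 101, 123, 133, 143, 147, 160, 171, 175, 192, 211, 215, 220, 227]

Fragment lengths:
  [0,24): 24 bp
  [24,30): 6 bp
  [30,41): 11 bp
  [41,58): 17 bp
  [58,72): 14 bp
  [72,78): 6 bp
  [78,91): 13 bp
  [91,94): 3 bp
  [94,101): 7 bp
  [101,123): 22 bp
  [123,133): 10 bp
  [133,143): 10 bp
  [143,147): 4 bp
  [147,160): 13 bp
  [160,171): 11 bp
  [171,175): 4 bp
  [175,192): 17 bp
  [192,211): 19 bp
  [211,215): 4 bp
  [215,220): 5 bp
  [220,227): 7 bp
  [227,235): 8 bp

[3,4,4,4,5,6,6,7,7,8,10,10,11,11,13,13,14,17,17,19,22,24]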